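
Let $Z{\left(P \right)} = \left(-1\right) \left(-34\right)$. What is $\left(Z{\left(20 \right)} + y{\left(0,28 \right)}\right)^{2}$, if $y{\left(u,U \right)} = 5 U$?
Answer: $30276$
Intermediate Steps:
$Z{\left(P \right)} = 34$
$\left(Z{\left(20 \right)} + y{\left(0,28 \right)}\right)^{2} = \left(34 + 5 \cdot 28\right)^{2} = \left(34 + 140\right)^{2} = 174^{2} = 30276$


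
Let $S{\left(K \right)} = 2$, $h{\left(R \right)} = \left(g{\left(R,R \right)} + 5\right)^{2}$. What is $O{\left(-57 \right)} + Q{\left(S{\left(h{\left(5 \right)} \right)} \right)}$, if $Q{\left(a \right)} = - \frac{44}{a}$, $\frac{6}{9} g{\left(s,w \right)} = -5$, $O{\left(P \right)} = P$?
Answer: $-79$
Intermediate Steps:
$g{\left(s,w \right)} = - \frac{15}{2}$ ($g{\left(s,w \right)} = \frac{3}{2} \left(-5\right) = - \frac{15}{2}$)
$h{\left(R \right)} = \frac{25}{4}$ ($h{\left(R \right)} = \left(- \frac{15}{2} + 5\right)^{2} = \left(- \frac{5}{2}\right)^{2} = \frac{25}{4}$)
$O{\left(-57 \right)} + Q{\left(S{\left(h{\left(5 \right)} \right)} \right)} = -57 - \frac{44}{2} = -57 - 22 = -79$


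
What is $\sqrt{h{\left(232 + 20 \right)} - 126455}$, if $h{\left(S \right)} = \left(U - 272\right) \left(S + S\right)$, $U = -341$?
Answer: $i \sqrt{435407} \approx 659.85 i$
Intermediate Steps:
$h{\left(S \right)} = - 1226 S$ ($h{\left(S \right)} = \left(-341 - 272\right) \left(S + S\right) = - 613 \cdot 2 S = - 1226 S$)
$\sqrt{h{\left(232 + 20 \right)} - 126455} = \sqrt{- 1226 \left(232 + 20\right) - 126455} = \sqrt{\left(-1226\right) 252 - 126455} = \sqrt{-308952 - 126455} = \sqrt{-435407} = i \sqrt{435407}$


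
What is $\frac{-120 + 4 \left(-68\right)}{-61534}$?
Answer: $\frac{196}{30767} \approx 0.0063705$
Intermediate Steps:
$\frac{-120 + 4 \left(-68\right)}{-61534} = \left(-120 - 272\right) \left(- \frac{1}{61534}\right) = \left(-392\right) \left(- \frac{1}{61534}\right) = \frac{196}{30767}$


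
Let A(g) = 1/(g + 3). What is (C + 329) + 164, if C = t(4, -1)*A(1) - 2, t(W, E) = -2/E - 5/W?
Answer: 7859/16 ≈ 491.19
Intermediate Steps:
t(W, E) = -5/W - 2/E
A(g) = 1/(3 + g)
C = -29/16 (C = (-5/4 - 2/(-1))/(3 + 1) - 2 = (-5*1/4 - 2*(-1))/4 - 2 = (-5/4 + 2)*(1/4) - 2 = (3/4)*(1/4) - 2 = 3/16 - 2 = -29/16 ≈ -1.8125)
(C + 329) + 164 = (-29/16 + 329) + 164 = 5235/16 + 164 = 7859/16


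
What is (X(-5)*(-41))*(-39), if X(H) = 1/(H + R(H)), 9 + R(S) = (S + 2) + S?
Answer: -1599/22 ≈ -72.682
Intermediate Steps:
R(S) = -7 + 2*S (R(S) = -9 + ((S + 2) + S) = -9 + ((2 + S) + S) = -9 + (2 + 2*S) = -7 + 2*S)
X(H) = 1/(-7 + 3*H) (X(H) = 1/(H + (-7 + 2*H)) = 1/(-7 + 3*H))
(X(-5)*(-41))*(-39) = (-41/(-7 + 3*(-5)))*(-39) = (-41/(-7 - 15))*(-39) = (-41/(-22))*(-39) = -1/22*(-41)*(-39) = (41/22)*(-39) = -1599/22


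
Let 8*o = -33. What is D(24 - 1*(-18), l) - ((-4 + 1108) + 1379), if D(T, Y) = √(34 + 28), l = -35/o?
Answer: -2483 + √62 ≈ -2475.1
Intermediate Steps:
o = -33/8 (o = (⅛)*(-33) = -33/8 ≈ -4.1250)
l = 280/33 (l = -35/(-33/8) = -35*(-8/33) = 280/33 ≈ 8.4848)
D(T, Y) = √62
D(24 - 1*(-18), l) - ((-4 + 1108) + 1379) = √62 - ((-4 + 1108) + 1379) = √62 - (1104 + 1379) = √62 - 1*2483 = √62 - 2483 = -2483 + √62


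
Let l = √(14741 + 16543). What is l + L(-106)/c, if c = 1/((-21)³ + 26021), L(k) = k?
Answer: -1776560 + 6*√869 ≈ -1.7764e+6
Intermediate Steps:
c = 1/16760 (c = 1/(-9261 + 26021) = 1/16760 ≈ 5.9666e-5)
l = 6*√869 (l = √31284 = 6*√869 ≈ 176.87)
l + L(-106)/c = 6*√869 - 106/1/16760 = 6*√869 - 106*16760 = 6*√869 - 1776560 = -1776560 + 6*√869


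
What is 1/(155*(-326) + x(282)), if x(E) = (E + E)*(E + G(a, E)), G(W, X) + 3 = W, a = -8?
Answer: 1/102314 ≈ 9.7738e-6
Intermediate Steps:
G(W, X) = -3 + W
x(E) = 2*E*(-11 + E) (x(E) = (E + E)*(E + (-3 - 8)) = (2*E)*(E - 11) = (2*E)*(-11 + E) = 2*E*(-11 + E))
1/(155*(-326) + x(282)) = 1/(155*(-326) + 2*282*(-11 + 282)) = 1/(-50530 + 2*282*271) = 1/(-50530 + 152844) = 1/102314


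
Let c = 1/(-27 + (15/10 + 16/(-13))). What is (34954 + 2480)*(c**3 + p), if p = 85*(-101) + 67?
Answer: -107043003945518484/335702375 ≈ -3.1886e+8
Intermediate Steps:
c = -26/695 (c = 1/(-27 + (15*(1/10) + 16*(-1/13))) = 1/(-27 + (3/2 - 16/13)) = 1/(-27 + 7/26) = 1/(-695/26) = -26/695 ≈ -0.037410)
p = -8518 (p = -8585 + 67 = -8518)
(34954 + 2480)*(c**3 + p) = (34954 + 2480)*((-26/695)**3 - 8518) = 37434*(-17576/335702375 - 8518) = 37434*(-2859512847826/335702375) = -107043003945518484/335702375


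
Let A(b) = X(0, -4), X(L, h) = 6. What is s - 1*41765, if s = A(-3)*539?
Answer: -38531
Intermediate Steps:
A(b) = 6
s = 3234 (s = 6*539 = 3234)
s - 1*41765 = 3234 - 1*41765 = 3234 - 41765 = -38531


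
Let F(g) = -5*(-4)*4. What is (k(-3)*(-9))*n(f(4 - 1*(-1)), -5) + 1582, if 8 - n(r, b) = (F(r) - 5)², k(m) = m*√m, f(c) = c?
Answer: 1582 - 151659*I*√3 ≈ 1582.0 - 2.6268e+5*I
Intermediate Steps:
F(g) = 80 (F(g) = 20*4 = 80)
k(m) = m^(3/2)
n(r, b) = -5617 (n(r, b) = 8 - (80 - 5)² = 8 - 1*75² = 8 - 1*5625 = 8 - 5625 = -5617)
(k(-3)*(-9))*n(f(4 - 1*(-1)), -5) + 1582 = ((-3)^(3/2)*(-9))*(-5617) + 1582 = (-3*I*√3*(-9))*(-5617) + 1582 = (27*I*√3)*(-5617) + 1582 = -151659*I*√3 + 1582 = 1582 - 151659*I*√3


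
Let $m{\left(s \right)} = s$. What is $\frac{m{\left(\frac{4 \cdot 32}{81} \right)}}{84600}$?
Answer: $\frac{16}{856575} \approx 1.8679 \cdot 10^{-5}$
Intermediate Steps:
$\frac{m{\left(\frac{4 \cdot 32}{81} \right)}}{84600} = \frac{4 \cdot 32 \cdot \frac{1}{81}}{84600} = 128 \cdot \frac{1}{81} \cdot \frac{1}{84600} = \frac{128}{81} \cdot \frac{1}{84600} = \frac{16}{856575}$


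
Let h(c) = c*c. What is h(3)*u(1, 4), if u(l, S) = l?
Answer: 9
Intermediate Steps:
h(c) = c²
h(3)*u(1, 4) = 3²*1 = 9*1 = 9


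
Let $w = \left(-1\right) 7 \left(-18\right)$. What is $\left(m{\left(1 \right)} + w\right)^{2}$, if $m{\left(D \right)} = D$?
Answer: $16129$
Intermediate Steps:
$w = 126$ ($w = \left(-7\right) \left(-18\right) = 126$)
$\left(m{\left(1 \right)} + w\right)^{2} = \left(1 + 126\right)^{2} = 127^{2} = 16129$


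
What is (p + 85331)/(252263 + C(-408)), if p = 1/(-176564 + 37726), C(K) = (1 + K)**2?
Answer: 11847185377/58022066256 ≈ 0.20418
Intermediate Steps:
p = -1/138838 (p = 1/(-138838) = -1/138838 ≈ -7.2026e-6)
(p + 85331)/(252263 + C(-408)) = (-1/138838 + 85331)/(252263 + (1 - 408)**2) = 11847185377/(138838*(252263 + (-407)**2)) = 11847185377/(138838*(252263 + 165649)) = (11847185377/138838)/417912 = (11847185377/138838)*(1/417912) = 11847185377/58022066256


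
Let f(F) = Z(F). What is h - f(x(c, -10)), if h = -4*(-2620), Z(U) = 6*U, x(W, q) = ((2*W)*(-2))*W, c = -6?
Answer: 11344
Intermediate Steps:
x(W, q) = -4*W**2 (x(W, q) = (-4*W)*W = -4*W**2)
f(F) = 6*F
h = 10480
h - f(x(c, -10)) = 10480 - 6*(-4*(-6)**2) = 10480 - 6*(-4*36) = 10480 - 6*(-144) = 10480 - 1*(-864) = 10480 + 864 = 11344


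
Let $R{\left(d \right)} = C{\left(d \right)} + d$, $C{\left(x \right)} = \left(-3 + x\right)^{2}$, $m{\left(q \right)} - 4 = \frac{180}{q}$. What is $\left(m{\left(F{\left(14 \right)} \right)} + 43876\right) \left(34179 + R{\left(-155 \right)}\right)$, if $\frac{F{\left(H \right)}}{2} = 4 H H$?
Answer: $\frac{253663220735}{98} \approx 2.5884 \cdot 10^{9}$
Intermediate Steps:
$F{\left(H \right)} = 8 H^{2}$ ($F{\left(H \right)} = 2 \cdot 4 H H = 2 \cdot 4 H^{2} = 8 H^{2}$)
$m{\left(q \right)} = 4 + \frac{180}{q}$
$R{\left(d \right)} = d + \left(-3 + d\right)^{2}$ ($R{\left(d \right)} = \left(-3 + d\right)^{2} + d = d + \left(-3 + d\right)^{2}$)
$\left(m{\left(F{\left(14 \right)} \right)} + 43876\right) \left(34179 + R{\left(-155 \right)}\right) = \left(\left(4 + \frac{180}{8 \cdot 14^{2}}\right) + 43876\right) \left(34179 - \left(155 - \left(-3 - 155\right)^{2}\right)\right) = \left(\left(4 + \frac{180}{8 \cdot 196}\right) + 43876\right) \left(34179 - \left(155 - \left(-158\right)^{2}\right)\right) = \left(\left(4 + \frac{180}{1568}\right) + 43876\right) \left(34179 + \left(-155 + 24964\right)\right) = \left(\left(4 + 180 \cdot \frac{1}{1568}\right) + 43876\right) \left(34179 + 24809\right) = \left(\left(4 + \frac{45}{392}\right) + 43876\right) 58988 = \left(\frac{1613}{392} + 43876\right) 58988 = \frac{17201005}{392} \cdot 58988 = \frac{253663220735}{98}$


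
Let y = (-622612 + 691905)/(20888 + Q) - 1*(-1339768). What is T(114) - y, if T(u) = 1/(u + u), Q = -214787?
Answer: -6581083333977/4912108 ≈ -1.3398e+6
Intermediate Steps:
T(u) = 1/(2*u)
y = 259779606139/193899 (y = (-622612 + 691905)/(20888 - 214787) - 1*(-1339768) = 69293/(-193899) + 1339768 = 69293*(-1/193899) + 1339768 = -69293/193899 + 1339768 = 259779606139/193899 ≈ 1.3398e+6)
T(114) - y = (½)/114 - 1*259779606139/193899 = (½)*(1/114) - 259779606139/193899 = 1/228 - 259779606139/193899 = -6581083333977/4912108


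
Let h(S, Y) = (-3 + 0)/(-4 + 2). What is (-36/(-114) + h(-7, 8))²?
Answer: 4761/1444 ≈ 3.2971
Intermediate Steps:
h(S, Y) = 3/2 (h(S, Y) = -3/(-2) = -3*(-½) = 3/2)
(-36/(-114) + h(-7, 8))² = (-36/(-114) + 3/2)² = (-36*(-1/114) + 3/2)² = (6/19 + 3/2)² = (69/38)² = 4761/1444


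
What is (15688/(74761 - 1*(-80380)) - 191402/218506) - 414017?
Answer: -189660643820114/458097829 ≈ -4.1402e+5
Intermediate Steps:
(15688/(74761 - 1*(-80380)) - 191402/218506) - 414017 = (15688/(74761 + 80380) - 191402*1/218506) - 414017 = (15688/155141 - 95701/109253) - 414017 = (15688*(1/155141) - 95701/109253) - 414017 = (424/4193 - 95701/109253) - 414017 = -354951021/458097829 - 414017 = -189660643820114/458097829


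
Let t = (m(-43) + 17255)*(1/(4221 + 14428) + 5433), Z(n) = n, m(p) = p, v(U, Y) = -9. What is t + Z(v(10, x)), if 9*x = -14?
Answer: 1743919981975/18649 ≈ 9.3513e+7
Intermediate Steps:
x = -14/9 (x = (1/9)*(-14) = -14/9 ≈ -1.5556)
t = 1743920149816/18649 (t = (-43 + 17255)*(1/(4221 + 14428) + 5433) = 17212*(1/18649 + 5433) = 17212*(101320018/18649) = 1743920149816/18649 ≈ 9.3513e+7)
t + Z(v(10, x)) = 1743920149816/18649 - 9 = 1743919981975/18649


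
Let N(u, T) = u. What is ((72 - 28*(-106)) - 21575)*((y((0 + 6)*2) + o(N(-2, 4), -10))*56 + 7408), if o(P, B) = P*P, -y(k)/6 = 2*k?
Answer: 8007120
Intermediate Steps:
y(k) = -12*k
o(P, B) = P**2
((72 - 28*(-106)) - 21575)*((y((0 + 6)*2) + o(N(-2, 4), -10))*56 + 7408) = ((72 - 28*(-106)) - 21575)*((-12*(0 + 6)*2 + (-2)**2)*56 + 7408) = ((72 + 2968) - 21575)*((-72*2 + 4)*56 + 7408) = (3040 - 21575)*((-12*12 + 4)*56 + 7408) = -18535*((-144 + 4)*56 + 7408) = -18535*(-140*56 + 7408) = -18535*(-7840 + 7408) = -18535*(-432) = 8007120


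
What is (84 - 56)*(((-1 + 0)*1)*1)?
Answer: -28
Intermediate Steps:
(84 - 56)*(((-1 + 0)*1)*1) = 28*(-1*1*1) = 28*(-1*1) = 28*(-1) = -28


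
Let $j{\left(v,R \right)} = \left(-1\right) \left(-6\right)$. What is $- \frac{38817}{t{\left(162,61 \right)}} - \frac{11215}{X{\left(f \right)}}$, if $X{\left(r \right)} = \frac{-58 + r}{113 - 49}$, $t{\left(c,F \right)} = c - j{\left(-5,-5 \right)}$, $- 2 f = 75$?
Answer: $\frac{72175691}{9932} \approx 7267.0$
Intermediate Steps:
$f = - \frac{75}{2}$ ($f = \left(- \frac{1}{2}\right) 75 = - \frac{75}{2} \approx -37.5$)
$j{\left(v,R \right)} = 6$
$t{\left(c,F \right)} = -6 + c$ ($t{\left(c,F \right)} = c - 6 = -6 + c$)
$X{\left(r \right)} = - \frac{29}{32} + \frac{r}{64}$ ($X{\left(r \right)} = \frac{-58 + r}{64} = \left(-58 + r\right) \frac{1}{64} = - \frac{29}{32} + \frac{r}{64}$)
$- \frac{38817}{t{\left(162,61 \right)}} - \frac{11215}{X{\left(f \right)}} = - \frac{38817}{-6 + 162} - \frac{11215}{- \frac{29}{32} + \frac{1}{64} \left(- \frac{75}{2}\right)} = - \frac{38817}{156} - \frac{11215}{- \frac{29}{32} - \frac{75}{128}} = \left(-38817\right) \frac{1}{156} - \frac{11215}{- \frac{191}{128}} = - \frac{12939}{52} - - \frac{1435520}{191} = - \frac{12939}{52} + \frac{1435520}{191} = \frac{72175691}{9932}$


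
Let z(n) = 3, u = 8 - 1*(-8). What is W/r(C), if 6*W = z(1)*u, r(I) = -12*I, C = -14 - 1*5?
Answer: 2/57 ≈ 0.035088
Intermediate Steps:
C = -19 (C = -14 - 5 = -19)
u = 16 (u = 8 + 8 = 16)
W = 8 (W = (3*16)/6 = (⅙)*48 = 8)
W/r(C) = 8/((-12*(-19))) = 8/228 = 8*(1/228) = 2/57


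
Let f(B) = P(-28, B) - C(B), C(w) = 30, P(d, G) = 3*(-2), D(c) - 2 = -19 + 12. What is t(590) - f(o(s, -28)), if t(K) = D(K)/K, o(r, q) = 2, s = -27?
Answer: 4247/118 ≈ 35.992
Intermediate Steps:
D(c) = -5 (D(c) = 2 + (-19 + 12) = 2 - 7 = -5)
P(d, G) = -6
t(K) = -5/K
f(B) = -36 (f(B) = -6 - 1*30 = -6 - 30 = -36)
t(590) - f(o(s, -28)) = -5/590 - 1*(-36) = -5*1/590 + 36 = -1/118 + 36 = 4247/118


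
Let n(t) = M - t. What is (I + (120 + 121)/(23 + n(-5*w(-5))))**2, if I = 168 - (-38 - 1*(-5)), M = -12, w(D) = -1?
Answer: 2093809/36 ≈ 58161.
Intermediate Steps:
n(t) = -12 - t
I = 201 (I = 168 - (-38 + 5) = 168 - 1*(-33) = 168 + 33 = 201)
(I + (120 + 121)/(23 + n(-5*w(-5))))**2 = (201 + (120 + 121)/(23 + (-12 - (-5)*(-1))))**2 = (201 + 241/(23 + (-12 - 1*5)))**2 = (201 + 241/(23 + (-12 - 5)))**2 = (201 + 241/(23 - 17))**2 = (201 + 241/6)**2 = (1447/6)**2 = 2093809/36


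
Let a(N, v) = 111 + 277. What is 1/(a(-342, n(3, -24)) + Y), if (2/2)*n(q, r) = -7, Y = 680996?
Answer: 1/681384 ≈ 1.4676e-6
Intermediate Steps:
n(q, r) = -7
a(N, v) = 388
1/(a(-342, n(3, -24)) + Y) = 1/(388 + 680996) = 1/681384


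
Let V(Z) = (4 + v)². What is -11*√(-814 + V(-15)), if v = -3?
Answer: -11*I*√813 ≈ -313.64*I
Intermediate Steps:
V(Z) = 1 (V(Z) = (4 - 3)² = 1² = 1)
-11*√(-814 + V(-15)) = -11*√(-814 + 1) = -11*I*√813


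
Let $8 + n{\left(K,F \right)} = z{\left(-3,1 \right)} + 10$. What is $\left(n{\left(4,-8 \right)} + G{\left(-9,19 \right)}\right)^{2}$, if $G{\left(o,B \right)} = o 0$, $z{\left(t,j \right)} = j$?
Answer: $9$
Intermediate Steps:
$n{\left(K,F \right)} = 3$ ($n{\left(K,F \right)} = -8 + \left(1 + 10\right) = -8 + 11 = 3$)
$G{\left(o,B \right)} = 0$
$\left(n{\left(4,-8 \right)} + G{\left(-9,19 \right)}\right)^{2} = \left(3 + 0\right)^{2} = 3^{2} = 9$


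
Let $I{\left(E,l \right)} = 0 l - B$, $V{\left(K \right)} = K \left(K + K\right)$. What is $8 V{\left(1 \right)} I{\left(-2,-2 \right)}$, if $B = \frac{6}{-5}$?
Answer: $\frac{96}{5} \approx 19.2$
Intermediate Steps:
$B = - \frac{6}{5}$ ($B = 6 \left(- \frac{1}{5}\right) = - \frac{6}{5} \approx -1.2$)
$V{\left(K \right)} = 2 K^{2}$ ($V{\left(K \right)} = K 2 K = 2 K^{2}$)
$I{\left(E,l \right)} = \frac{6}{5}$ ($I{\left(E,l \right)} = 0 l - - \frac{6}{5} = 0 + \frac{6}{5} = \frac{6}{5}$)
$8 V{\left(1 \right)} I{\left(-2,-2 \right)} = 8 \cdot 2 \cdot 1^{2} \cdot \frac{6}{5} = 8 \cdot 2 \cdot 1 \cdot \frac{6}{5} = 8 \cdot 2 \cdot \frac{6}{5} = 16 \cdot \frac{6}{5} = \frac{96}{5}$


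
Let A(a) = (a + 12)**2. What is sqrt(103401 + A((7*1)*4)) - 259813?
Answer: -259813 + sqrt(105001) ≈ -2.5949e+5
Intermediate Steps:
A(a) = (12 + a)**2
sqrt(103401 + A((7*1)*4)) - 259813 = sqrt(103401 + (12 + (7*1)*4)**2) - 259813 = sqrt(103401 + (12 + 7*4)**2) - 259813 = sqrt(103401 + (12 + 28)**2) - 259813 = sqrt(103401 + 40**2) - 259813 = sqrt(103401 + 1600) - 259813 = sqrt(105001) - 259813 = -259813 + sqrt(105001)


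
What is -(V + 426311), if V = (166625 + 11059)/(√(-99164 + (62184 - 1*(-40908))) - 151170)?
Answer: -2435546925772003/5713091243 + 88842*√982/5713091243 ≈ -4.2631e+5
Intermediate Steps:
V = 177684/(-151170 + 2*√982) (V = 177684/(√(-99164 + (62184 + 40908)) - 151170) = 177684/(√(-99164 + 103092) - 151170) = 177684/(√3928 - 151170) = 177684/(2*√982 - 151170) = 177684/(-151170 + 2*√982) ≈ -1.1759)
-(V + 426311) = -((-6715122570/5713091243 - 88842*√982/5713091243) + 426311) = -(2435546925772003/5713091243 - 88842*√982/5713091243) = -2435546925772003/5713091243 + 88842*√982/5713091243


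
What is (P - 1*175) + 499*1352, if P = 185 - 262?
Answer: 674396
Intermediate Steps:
P = -77
(P - 1*175) + 499*1352 = (-77 - 1*175) + 499*1352 = (-77 - 175) + 674648 = -252 + 674648 = 674396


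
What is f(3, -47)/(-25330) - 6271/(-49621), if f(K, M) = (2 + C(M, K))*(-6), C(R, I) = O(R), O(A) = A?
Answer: 14544676/125689993 ≈ 0.11572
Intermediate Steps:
C(R, I) = R
f(K, M) = -12 - 6*M (f(K, M) = (2 + M)*(-6) = -12 - 6*M)
f(3, -47)/(-25330) - 6271/(-49621) = (-12 - 6*(-47))/(-25330) - 6271/(-49621) = (-12 + 282)*(-1/25330) - 6271*(-1/49621) = 270*(-1/25330) + 6271/49621 = -27/2533 + 6271/49621 = 14544676/125689993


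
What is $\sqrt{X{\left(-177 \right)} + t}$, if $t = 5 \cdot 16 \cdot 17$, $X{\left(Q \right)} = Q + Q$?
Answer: $\sqrt{1006} \approx 31.717$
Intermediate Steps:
$X{\left(Q \right)} = 2 Q$
$t = 1360$ ($t = 80 \cdot 17 = 1360$)
$\sqrt{X{\left(-177 \right)} + t} = \sqrt{2 \left(-177\right) + 1360} = \sqrt{-354 + 1360} = \sqrt{1006}$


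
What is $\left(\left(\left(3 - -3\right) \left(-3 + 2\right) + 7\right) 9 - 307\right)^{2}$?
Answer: $88804$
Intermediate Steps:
$\left(\left(\left(3 - -3\right) \left(-3 + 2\right) + 7\right) 9 - 307\right)^{2} = \left(\left(\left(3 + 3\right) \left(-1\right) + 7\right) 9 - 307\right)^{2} = \left(\left(6 \left(-1\right) + 7\right) 9 - 307\right)^{2} = \left(\left(-6 + 7\right) 9 - 307\right)^{2} = \left(1 \cdot 9 - 307\right)^{2} = \left(9 - 307\right)^{2} = \left(-298\right)^{2} = 88804$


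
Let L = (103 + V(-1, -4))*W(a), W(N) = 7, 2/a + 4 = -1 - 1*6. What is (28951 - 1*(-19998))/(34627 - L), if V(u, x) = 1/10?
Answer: 489490/339053 ≈ 1.4437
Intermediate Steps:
V(u, x) = ⅒
a = -2/11 (a = 2/(-4 + (-1 - 1*6)) = 2/(-4 + (-1 - 6)) = 2/(-4 - 7) = 2/(-11) = 2*(-1/11) = -2/11 ≈ -0.18182)
L = 7217/10 (L = (103 + ⅒)*7 = (1031/10)*7 = 7217/10 ≈ 721.70)
(28951 - 1*(-19998))/(34627 - L) = (28951 - 1*(-19998))/(34627 - 1*7217/10) = (28951 + 19998)/(34627 - 7217/10) = 48949/(339053/10) = 48949*(10/339053) = 489490/339053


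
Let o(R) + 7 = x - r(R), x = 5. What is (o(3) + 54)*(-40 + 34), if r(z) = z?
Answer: -294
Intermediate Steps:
o(R) = -2 - R (o(R) = -7 + (5 - R) = -2 - R)
(o(3) + 54)*(-40 + 34) = ((-2 - 1*3) + 54)*(-40 + 34) = ((-2 - 3) + 54)*(-6) = (-5 + 54)*(-6) = 49*(-6) = -294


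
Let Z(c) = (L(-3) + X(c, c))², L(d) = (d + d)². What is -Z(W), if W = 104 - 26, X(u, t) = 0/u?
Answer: -1296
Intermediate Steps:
X(u, t) = 0
L(d) = 4*d² (L(d) = (2*d)² = 4*d²)
W = 78
Z(c) = 1296 (Z(c) = (4*(-3)² + 0)² = (4*9 + 0)² = (36 + 0)² = 36² = 1296)
-Z(W) = -1*1296 = -1296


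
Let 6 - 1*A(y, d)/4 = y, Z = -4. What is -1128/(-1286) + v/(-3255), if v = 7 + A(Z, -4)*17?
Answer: 464693/697655 ≈ 0.66608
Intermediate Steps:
A(y, d) = 24 - 4*y
v = 687 (v = 7 + (24 - 4*(-4))*17 = 7 + (24 + 16)*17 = 7 + 40*17 = 7 + 680 = 687)
-1128/(-1286) + v/(-3255) = -1128/(-1286) + 687/(-3255) = -1128*(-1/1286) + 687*(-1/3255) = 564/643 - 229/1085 = 464693/697655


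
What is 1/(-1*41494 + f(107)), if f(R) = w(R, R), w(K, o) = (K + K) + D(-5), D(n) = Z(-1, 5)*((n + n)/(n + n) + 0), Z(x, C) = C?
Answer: -1/41275 ≈ -2.4228e-5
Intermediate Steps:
D(n) = 5 (D(n) = 5*((n + n)/(n + n) + 0) = 5*((2*n)/((2*n)) + 0) = 5*((2*n)*(1/(2*n)) + 0) = 5*(1 + 0) = 5*1 = 5)
w(K, o) = 5 + 2*K (w(K, o) = (K + K) + 5 = 2*K + 5 = 5 + 2*K)
f(R) = 5 + 2*R
1/(-1*41494 + f(107)) = 1/(-1*41494 + (5 + 2*107)) = 1/(-41494 + (5 + 214)) = 1/(-41494 + 219) = 1/(-41275) = -1/41275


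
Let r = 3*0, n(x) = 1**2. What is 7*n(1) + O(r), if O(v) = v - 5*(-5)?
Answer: 32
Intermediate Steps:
n(x) = 1
r = 0
O(v) = 25 + v (O(v) = v + 25 = 25 + v)
7*n(1) + O(r) = 7*1 + (25 + 0) = 7 + 25 = 32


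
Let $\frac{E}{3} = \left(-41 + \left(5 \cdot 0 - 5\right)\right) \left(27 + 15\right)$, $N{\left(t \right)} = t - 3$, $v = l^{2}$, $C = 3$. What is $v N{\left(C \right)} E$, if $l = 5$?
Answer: $0$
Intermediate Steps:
$v = 25$ ($v = 5^{2} = 25$)
$N{\left(t \right)} = -3 + t$ ($N{\left(t \right)} = t - 3 = -3 + t$)
$E = -5796$ ($E = 3 \left(-41 + \left(5 \cdot 0 - 5\right)\right) \left(27 + 15\right) = 3 \left(-41 + \left(0 - 5\right)\right) 42 = 3 \left(-41 - 5\right) 42 = 3 \left(\left(-46\right) 42\right) = 3 \left(-1932\right) = -5796$)
$v N{\left(C \right)} E = 25 \left(-3 + 3\right) \left(-5796\right) = 25 \cdot 0 \left(-5796\right) = 0 \left(-5796\right) = 0$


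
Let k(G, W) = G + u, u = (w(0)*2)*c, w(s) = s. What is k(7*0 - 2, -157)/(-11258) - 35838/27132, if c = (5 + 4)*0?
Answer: -33617495/25454338 ≈ -1.3207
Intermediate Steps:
c = 0 (c = 9*0 = 0)
u = 0 (u = (0*2)*0 = 0*0 = 0)
k(G, W) = G (k(G, W) = G + 0 = G)
k(7*0 - 2, -157)/(-11258) - 35838/27132 = (7*0 - 2)/(-11258) - 35838/27132 = (0 - 2)*(-1/11258) - 35838*1/27132 = -2*(-1/11258) - 5973/4522 = 1/5629 - 5973/4522 = -33617495/25454338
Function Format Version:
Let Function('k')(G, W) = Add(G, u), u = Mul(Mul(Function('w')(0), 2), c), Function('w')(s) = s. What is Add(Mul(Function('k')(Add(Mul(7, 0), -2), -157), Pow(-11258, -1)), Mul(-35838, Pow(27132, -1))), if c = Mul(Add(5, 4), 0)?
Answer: Rational(-33617495, 25454338) ≈ -1.3207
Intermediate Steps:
c = 0 (c = Mul(9, 0) = 0)
u = 0 (u = Mul(Mul(0, 2), 0) = Mul(0, 0) = 0)
Function('k')(G, W) = G (Function('k')(G, W) = Add(G, 0) = G)
Add(Mul(Function('k')(Add(Mul(7, 0), -2), -157), Pow(-11258, -1)), Mul(-35838, Pow(27132, -1))) = Add(Mul(Add(Mul(7, 0), -2), Pow(-11258, -1)), Mul(-35838, Pow(27132, -1))) = Add(Mul(Add(0, -2), Rational(-1, 11258)), Mul(-35838, Rational(1, 27132))) = Add(Mul(-2, Rational(-1, 11258)), Rational(-5973, 4522)) = Add(Rational(1, 5629), Rational(-5973, 4522)) = Rational(-33617495, 25454338)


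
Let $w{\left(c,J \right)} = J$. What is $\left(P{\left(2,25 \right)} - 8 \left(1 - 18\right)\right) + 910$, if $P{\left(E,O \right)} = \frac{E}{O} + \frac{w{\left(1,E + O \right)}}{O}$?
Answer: $\frac{26179}{25} \approx 1047.2$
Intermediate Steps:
$P{\left(E,O \right)} = \frac{E}{O} + \frac{E + O}{O}$
$\left(P{\left(2,25 \right)} - 8 \left(1 - 18\right)\right) + 910 = \left(\frac{25 + 2 \cdot 2}{25} - 8 \left(1 - 18\right)\right) + 910 = \left(\frac{25 + 4}{25} - -136\right) + 910 = \left(\frac{1}{25} \cdot 29 + 136\right) + 910 = \left(\frac{29}{25} + 136\right) + 910 = \frac{3429}{25} + 910 = \frac{26179}{25}$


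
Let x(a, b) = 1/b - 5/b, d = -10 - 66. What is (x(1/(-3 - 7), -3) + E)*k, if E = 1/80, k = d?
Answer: -6137/60 ≈ -102.28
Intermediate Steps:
d = -76
x(a, b) = -4/b (x(a, b) = 1/b - 5/b = -4/b)
k = -76
E = 1/80 ≈ 0.012500
(x(1/(-3 - 7), -3) + E)*k = (-4/(-3) + 1/80)*(-76) = (-4*(-1/3) + 1/80)*(-76) = (4/3 + 1/80)*(-76) = (323/240)*(-76) = -6137/60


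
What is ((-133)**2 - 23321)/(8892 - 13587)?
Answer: 5632/4695 ≈ 1.1996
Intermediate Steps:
((-133)**2 - 23321)/(8892 - 13587) = (17689 - 23321)/(-4695) = -5632*(-1/4695) = 5632/4695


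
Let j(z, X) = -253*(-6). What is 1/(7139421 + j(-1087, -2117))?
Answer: 1/7140939 ≈ 1.4004e-7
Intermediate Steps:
j(z, X) = 1518
1/(7139421 + j(-1087, -2117)) = 1/(7139421 + 1518) = 1/7140939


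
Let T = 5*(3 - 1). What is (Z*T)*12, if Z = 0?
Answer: 0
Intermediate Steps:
T = 10 (T = 5*2 = 10)
(Z*T)*12 = (0*10)*12 = 0*12 = 0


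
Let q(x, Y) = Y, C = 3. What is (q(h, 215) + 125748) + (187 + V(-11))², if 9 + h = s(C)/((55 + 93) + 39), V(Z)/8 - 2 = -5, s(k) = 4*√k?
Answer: 152532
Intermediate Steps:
V(Z) = -24 (V(Z) = 16 + 8*(-5) = 16 - 40 = -24)
h = -9 + 4*√3/187 (h = -9 + (4*√3)/((55 + 93) + 39) = -9 + (4*√3)/(148 + 39) = -9 + (4*√3)/187 = -9 + (4*√3)*(1/187) = -9 + 4*√3/187 ≈ -8.9630)
(q(h, 215) + 125748) + (187 + V(-11))² = (215 + 125748) + (187 - 24)² = 125963 + 163² = 125963 + 26569 = 152532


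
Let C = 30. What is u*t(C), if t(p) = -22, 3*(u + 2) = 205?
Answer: -4378/3 ≈ -1459.3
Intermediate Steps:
u = 199/3 (u = -2 + (1/3)*205 = -2 + 205/3 = 199/3 ≈ 66.333)
u*t(C) = (199/3)*(-22) = -4378/3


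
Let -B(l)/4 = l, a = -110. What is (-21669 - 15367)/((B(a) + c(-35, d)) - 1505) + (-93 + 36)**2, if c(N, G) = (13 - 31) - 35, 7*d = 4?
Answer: 1834709/559 ≈ 3282.1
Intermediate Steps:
d = 4/7 (d = (1/7)*4 = 4/7 ≈ 0.57143)
B(l) = -4*l
c(N, G) = -53 (c(N, G) = -18 - 35 = -53)
(-21669 - 15367)/((B(a) + c(-35, d)) - 1505) + (-93 + 36)**2 = (-21669 - 15367)/((-4*(-110) - 53) - 1505) + (-93 + 36)**2 = -37036/((440 - 53) - 1505) + (-57)**2 = -37036/(387 - 1505) + 3249 = -37036/(-1118) + 3249 = -37036*(-1/1118) + 3249 = 18518/559 + 3249 = 1834709/559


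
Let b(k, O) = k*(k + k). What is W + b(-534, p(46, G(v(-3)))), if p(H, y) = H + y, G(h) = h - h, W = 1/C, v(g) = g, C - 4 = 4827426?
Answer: 2753141258161/4827430 ≈ 5.7031e+5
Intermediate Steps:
C = 4827430 (C = 4 + 4827426 = 4827430)
W = 1/4827430 ≈ 2.0715e-7
G(h) = 0
b(k, O) = 2*k**2 (b(k, O) = k*(2*k) = 2*k**2)
W + b(-534, p(46, G(v(-3)))) = 1/4827430 + 2*(-534)**2 = 1/4827430 + 2*285156 = 1/4827430 + 570312 = 2753141258161/4827430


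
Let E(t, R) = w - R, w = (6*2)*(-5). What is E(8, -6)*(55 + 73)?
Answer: -6912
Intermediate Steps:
w = -60 (w = 12*(-5) = -60)
E(t, R) = -60 - R
E(8, -6)*(55 + 73) = (-60 - 1*(-6))*(55 + 73) = (-60 + 6)*128 = -54*128 = -6912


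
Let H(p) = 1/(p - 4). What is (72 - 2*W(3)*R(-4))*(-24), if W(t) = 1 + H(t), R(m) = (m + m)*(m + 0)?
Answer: -1728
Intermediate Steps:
H(p) = 1/(-4 + p)
R(m) = 2*m**2 (R(m) = (2*m)*m = 2*m**2)
W(t) = 1 + 1/(-4 + t)
(72 - 2*W(3)*R(-4))*(-24) = (72 - 2*((-3 + 3)/(-4 + 3))*2*(-4)**2)*(-24) = (72 - 2*(0/(-1))*2*16)*(-24) = (72 - 2*(-1*0)*32)*(-24) = (72 - 2*0*32)*(-24) = (72 - 0*32)*(-24) = (72 - 1*0)*(-24) = (72 + 0)*(-24) = 72*(-24) = -1728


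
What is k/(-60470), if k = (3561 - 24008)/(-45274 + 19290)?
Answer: -2921/224464640 ≈ -1.3013e-5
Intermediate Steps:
k = 2921/3712 (k = -20447/(-25984) = -20447*(-1/25984) = 2921/3712 ≈ 0.78691)
k/(-60470) = (2921/3712)/(-60470) = (2921/3712)*(-1/60470) = -2921/224464640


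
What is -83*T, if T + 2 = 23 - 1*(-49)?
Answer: -5810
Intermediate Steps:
T = 70 (T = -2 + (23 - 1*(-49)) = -2 + (23 + 49) = -2 + 72 = 70)
-83*T = -83*70 = -5810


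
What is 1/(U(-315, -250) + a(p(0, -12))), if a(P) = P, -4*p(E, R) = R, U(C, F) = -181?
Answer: -1/178 ≈ -0.0056180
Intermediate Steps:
p(E, R) = -R/4
1/(U(-315, -250) + a(p(0, -12))) = 1/(-181 - ¼*(-12)) = 1/(-181 + 3) = 1/(-178) = -1/178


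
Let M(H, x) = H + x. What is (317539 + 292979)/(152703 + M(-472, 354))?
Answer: 610518/152585 ≈ 4.0012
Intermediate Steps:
(317539 + 292979)/(152703 + M(-472, 354)) = (317539 + 292979)/(152703 + (-472 + 354)) = 610518/(152703 - 118) = 610518/152585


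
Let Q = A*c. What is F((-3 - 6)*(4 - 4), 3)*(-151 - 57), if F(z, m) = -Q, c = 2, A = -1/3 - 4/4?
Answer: -1664/3 ≈ -554.67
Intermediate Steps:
A = -4/3 (A = -1*⅓ - 4*¼ = -⅓ - 1 = -4/3 ≈ -1.3333)
Q = -8/3 (Q = -4/3*2 = -8/3 ≈ -2.6667)
F(z, m) = 8/3 (F(z, m) = -1*(-8/3) = 8/3)
F((-3 - 6)*(4 - 4), 3)*(-151 - 57) = 8*(-151 - 57)/3 = (8/3)*(-208) = -1664/3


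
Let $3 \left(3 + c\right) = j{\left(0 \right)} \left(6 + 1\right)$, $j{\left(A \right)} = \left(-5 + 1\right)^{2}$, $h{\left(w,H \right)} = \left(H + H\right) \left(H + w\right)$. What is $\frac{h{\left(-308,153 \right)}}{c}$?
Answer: $- \frac{142290}{103} \approx -1381.5$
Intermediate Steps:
$h{\left(w,H \right)} = 2 H \left(H + w\right)$
$j{\left(A \right)} = 16$ ($j{\left(A \right)} = \left(-4\right)^{2} = 16$)
$c = \frac{103}{3}$ ($c = -3 + \frac{16 \left(6 + 1\right)}{3} = -3 + \frac{16 \cdot 7}{3} = -3 + \frac{1}{3} \cdot 112 = -3 + \frac{112}{3} = \frac{103}{3} \approx 34.333$)
$\frac{h{\left(-308,153 \right)}}{c} = \frac{2 \cdot 153 \left(153 - 308\right)}{\frac{103}{3}} = 2 \cdot 153 \left(-155\right) \frac{3}{103} = \left(-47430\right) \frac{3}{103} = - \frac{142290}{103}$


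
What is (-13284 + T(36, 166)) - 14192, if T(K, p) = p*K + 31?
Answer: -21469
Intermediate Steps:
T(K, p) = 31 + K*p (T(K, p) = K*p + 31 = 31 + K*p)
(-13284 + T(36, 166)) - 14192 = (-13284 + (31 + 36*166)) - 14192 = (-13284 + (31 + 5976)) - 14192 = (-13284 + 6007) - 14192 = -7277 - 14192 = -21469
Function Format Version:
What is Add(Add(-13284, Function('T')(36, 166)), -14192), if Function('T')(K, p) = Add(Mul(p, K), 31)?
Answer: -21469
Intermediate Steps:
Function('T')(K, p) = Add(31, Mul(K, p)) (Function('T')(K, p) = Add(Mul(K, p), 31) = Add(31, Mul(K, p)))
Add(Add(-13284, Function('T')(36, 166)), -14192) = Add(Add(-13284, Add(31, Mul(36, 166))), -14192) = Add(Add(-13284, Add(31, 5976)), -14192) = Add(Add(-13284, 6007), -14192) = Add(-7277, -14192) = -21469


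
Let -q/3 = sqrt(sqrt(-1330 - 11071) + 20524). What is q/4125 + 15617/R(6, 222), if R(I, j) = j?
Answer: 15617/222 - sqrt(20524 + I*sqrt(12401))/1375 ≈ 70.243 - 0.00028266*I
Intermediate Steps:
q = -3*sqrt(20524 + I*sqrt(12401)) (q = -3*sqrt(sqrt(-1330 - 11071) + 20524) = -3*sqrt(sqrt(-12401) + 20524) = -3*sqrt(I*sqrt(12401) + 20524) = -3*sqrt(20524 + I*sqrt(12401)) ≈ -429.79 - 1.166*I)
q/4125 + 15617/R(6, 222) = -3*sqrt(20524 + I*sqrt(12401))/4125 + 15617/222 = -3*sqrt(20524 + I*sqrt(12401))*(1/4125) + 15617*(1/222) = -sqrt(20524 + I*sqrt(12401))/1375 + 15617/222 = 15617/222 - sqrt(20524 + I*sqrt(12401))/1375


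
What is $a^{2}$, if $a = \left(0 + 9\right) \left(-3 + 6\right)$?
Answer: $729$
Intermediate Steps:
$a = 27$ ($a = 9 \cdot 3 = 27$)
$a^{2} = 27^{2} = 729$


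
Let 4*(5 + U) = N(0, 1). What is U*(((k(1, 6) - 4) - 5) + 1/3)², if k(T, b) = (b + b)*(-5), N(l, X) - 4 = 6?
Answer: -106090/9 ≈ -11788.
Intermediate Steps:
N(l, X) = 10 (N(l, X) = 4 + 6 = 10)
U = -5/2 (U = -5 + (¼)*10 = -5 + 5/2 = -5/2 ≈ -2.5000)
k(T, b) = -10*b (k(T, b) = (2*b)*(-5) = -10*b)
U*(((k(1, 6) - 4) - 5) + 1/3)² = -5*(((-10*6 - 4) - 5) + 1/3)²/2 = -5*(((-60 - 4) - 5) + ⅓)²/2 = -5*((-64 - 5) + ⅓)²/2 = -5*(-69 + ⅓)²/2 = -5*(-206/3)²/2 = -5/2*42436/9 = -106090/9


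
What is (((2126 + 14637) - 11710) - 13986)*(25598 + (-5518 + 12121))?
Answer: -287651533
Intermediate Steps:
(((2126 + 14637) - 11710) - 13986)*(25598 + (-5518 + 12121)) = ((16763 - 11710) - 13986)*(25598 + 6603) = (5053 - 13986)*32201 = -8933*32201 = -287651533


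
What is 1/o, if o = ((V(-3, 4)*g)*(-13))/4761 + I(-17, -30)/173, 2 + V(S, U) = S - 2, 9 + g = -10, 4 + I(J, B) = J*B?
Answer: 823653/2109949 ≈ 0.39037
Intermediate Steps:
I(J, B) = -4 + B*J (I(J, B) = -4 + J*B = -4 + B*J)
g = -19 (g = -9 - 10 = -19)
V(S, U) = -4 + S (V(S, U) = -2 + (S - 2) = -2 + (-2 + S) = -4 + S)
o = 2109949/823653 (o = (((-4 - 3)*(-19))*(-13))/4761 + (-4 - 30*(-17))/173 = (-7*(-19)*(-13))*(1/4761) + (-4 + 510)*(1/173) = (133*(-13))*(1/4761) + 506*(1/173) = -1729*1/4761 + 506/173 = -1729/4761 + 506/173 = 2109949/823653 ≈ 2.5617)
1/o = 1/(2109949/823653) = 823653/2109949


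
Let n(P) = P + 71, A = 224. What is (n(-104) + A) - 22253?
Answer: -22062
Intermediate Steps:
n(P) = 71 + P
(n(-104) + A) - 22253 = ((71 - 104) + 224) - 22253 = (-33 + 224) - 22253 = 191 - 22253 = -22062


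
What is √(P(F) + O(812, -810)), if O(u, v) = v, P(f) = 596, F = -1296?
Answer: I*√214 ≈ 14.629*I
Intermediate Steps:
√(P(F) + O(812, -810)) = √(596 - 810) = √(-214) = I*√214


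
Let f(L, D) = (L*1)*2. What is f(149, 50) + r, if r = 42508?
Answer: 42806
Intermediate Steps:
f(L, D) = 2*L (f(L, D) = L*2 = 2*L)
f(149, 50) + r = 2*149 + 42508 = 298 + 42508 = 42806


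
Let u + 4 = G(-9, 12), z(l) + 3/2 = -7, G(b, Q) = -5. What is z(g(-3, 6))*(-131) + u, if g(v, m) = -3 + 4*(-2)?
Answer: 2209/2 ≈ 1104.5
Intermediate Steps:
g(v, m) = -11 (g(v, m) = -3 - 8 = -11)
z(l) = -17/2 (z(l) = -3/2 - 7 = -17/2)
u = -9 (u = -4 - 5 = -9)
z(g(-3, 6))*(-131) + u = -17/2*(-131) - 9 = 2227/2 - 9 = 2209/2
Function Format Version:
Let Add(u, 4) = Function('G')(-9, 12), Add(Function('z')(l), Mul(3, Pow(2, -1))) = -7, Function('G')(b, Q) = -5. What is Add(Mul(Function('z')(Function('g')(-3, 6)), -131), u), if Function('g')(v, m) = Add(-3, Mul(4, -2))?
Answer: Rational(2209, 2) ≈ 1104.5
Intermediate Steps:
Function('g')(v, m) = -11 (Function('g')(v, m) = Add(-3, -8) = -11)
Function('z')(l) = Rational(-17, 2) (Function('z')(l) = Add(Rational(-3, 2), -7) = Rational(-17, 2))
u = -9 (u = Add(-4, -5) = -9)
Add(Mul(Function('z')(Function('g')(-3, 6)), -131), u) = Add(Mul(Rational(-17, 2), -131), -9) = Add(Rational(2227, 2), -9) = Rational(2209, 2)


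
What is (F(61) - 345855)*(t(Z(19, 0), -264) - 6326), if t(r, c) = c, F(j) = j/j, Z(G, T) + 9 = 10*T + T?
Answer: 2279177860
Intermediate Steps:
Z(G, T) = -9 + 11*T (Z(G, T) = -9 + (10*T + T) = -9 + 11*T)
F(j) = 1
(F(61) - 345855)*(t(Z(19, 0), -264) - 6326) = (1 - 345855)*(-264 - 6326) = -345854*(-6590) = 2279177860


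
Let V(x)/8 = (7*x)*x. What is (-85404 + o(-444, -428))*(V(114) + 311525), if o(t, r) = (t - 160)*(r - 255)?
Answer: 339984457528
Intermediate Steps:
V(x) = 56*x² (V(x) = 8*((7*x)*x) = 8*(7*x²) = 56*x²)
o(t, r) = (-255 + r)*(-160 + t) (o(t, r) = (-160 + t)*(-255 + r) = (-255 + r)*(-160 + t))
(-85404 + o(-444, -428))*(V(114) + 311525) = (-85404 + (40800 - 255*(-444) - 160*(-428) - 428*(-444)))*(56*114² + 311525) = (-85404 + (40800 + 113220 + 68480 + 190032))*(56*12996 + 311525) = (-85404 + 412532)*(727776 + 311525) = 327128*1039301 = 339984457528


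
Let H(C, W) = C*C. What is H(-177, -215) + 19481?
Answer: 50810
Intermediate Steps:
H(C, W) = C**2
H(-177, -215) + 19481 = (-177)**2 + 19481 = 31329 + 19481 = 50810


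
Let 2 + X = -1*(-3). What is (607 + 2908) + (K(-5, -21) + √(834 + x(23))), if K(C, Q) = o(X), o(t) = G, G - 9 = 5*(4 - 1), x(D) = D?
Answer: 3539 + √857 ≈ 3568.3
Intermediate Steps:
X = 1 (X = -2 - 1*(-3) = -2 + 3 = 1)
G = 24 (G = 9 + 5*(4 - 1) = 9 + 5*3 = 9 + 15 = 24)
o(t) = 24
K(C, Q) = 24
(607 + 2908) + (K(-5, -21) + √(834 + x(23))) = (607 + 2908) + (24 + √(834 + 23)) = 3515 + (24 + √857) = 3539 + √857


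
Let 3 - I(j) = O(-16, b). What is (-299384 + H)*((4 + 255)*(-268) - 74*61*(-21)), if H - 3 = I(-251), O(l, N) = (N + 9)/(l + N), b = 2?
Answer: -7598792453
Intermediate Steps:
O(l, N) = (9 + N)/(N + l)
I(j) = 53/14 (I(j) = 3 - (9 + 2)/(2 - 16) = 3 - 11/(-14) = 3 - (-1)*11/14 = 3 - 1*(-11/14) = 3 + 11/14 = 53/14)
H = 95/14 (H = 3 + 53/14 = 95/14 ≈ 6.7857)
(-299384 + H)*((4 + 255)*(-268) - 74*61*(-21)) = (-299384 + 95/14)*((4 + 255)*(-268) - 74*61*(-21)) = -4191281*(259*(-268) - 4514*(-21))/14 = -4191281*(-69412 + 94794)/14 = -4191281/14*25382 = -7598792453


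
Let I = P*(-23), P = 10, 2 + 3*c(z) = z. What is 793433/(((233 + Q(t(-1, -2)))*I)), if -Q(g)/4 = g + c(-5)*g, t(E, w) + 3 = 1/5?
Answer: -2380299/150466 ≈ -15.820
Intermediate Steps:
c(z) = -2/3 + z/3
t(E, w) = -14/5 (t(E, w) = -3 + 1/5 = -14/5)
Q(g) = 16*g/3 (Q(g) = -4*(g + (-2/3 + (1/3)*(-5))*g) = -4*(g + (-2/3 - 5/3)*g) = -4*(g - 7*g/3) = -(-16)*g/3 = 16*g/3)
I = -230 (I = 10*(-23) = -230)
793433/(((233 + Q(t(-1, -2)))*I)) = 793433/(((233 + (16/3)*(-14/5))*(-230))) = 793433/(((233 - 224/15)*(-230))) = 793433/(((3271/15)*(-230))) = 793433/(-150466/3) = 793433*(-3/150466) = -2380299/150466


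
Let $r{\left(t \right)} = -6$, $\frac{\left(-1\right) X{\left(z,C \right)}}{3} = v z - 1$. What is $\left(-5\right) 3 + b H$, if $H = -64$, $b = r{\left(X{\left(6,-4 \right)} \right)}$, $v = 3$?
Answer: $369$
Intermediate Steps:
$X{\left(z,C \right)} = 3 - 9 z$ ($X{\left(z,C \right)} = - 3 \left(3 z - 1\right) = - 3 \left(-1 + 3 z\right) = 3 - 9 z$)
$b = -6$
$\left(-5\right) 3 + b H = \left(-5\right) 3 - -384 = -15 + 384 = 369$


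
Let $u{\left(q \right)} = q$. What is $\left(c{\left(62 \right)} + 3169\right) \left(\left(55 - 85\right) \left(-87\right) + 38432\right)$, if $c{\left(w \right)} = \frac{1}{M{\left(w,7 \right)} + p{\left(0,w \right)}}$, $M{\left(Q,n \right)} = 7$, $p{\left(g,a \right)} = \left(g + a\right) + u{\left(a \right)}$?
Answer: $\frac{17038175880}{131} \approx 1.3006 \cdot 10^{8}$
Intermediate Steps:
$p{\left(g,a \right)} = g + 2 a$ ($p{\left(g,a \right)} = \left(g + a\right) + a = \left(a + g\right) + a = g + 2 a$)
$c{\left(w \right)} = \frac{1}{7 + 2 w}$ ($c{\left(w \right)} = \frac{1}{7 + \left(0 + 2 w\right)} = \frac{1}{7 + 2 w}$)
$\left(c{\left(62 \right)} + 3169\right) \left(\left(55 - 85\right) \left(-87\right) + 38432\right) = \left(\frac{1}{7 + 2 \cdot 62} + 3169\right) \left(\left(55 - 85\right) \left(-87\right) + 38432\right) = \left(\frac{1}{7 + 124} + 3169\right) \left(\left(-30\right) \left(-87\right) + 38432\right) = \left(\frac{1}{131} + 3169\right) \left(2610 + 38432\right) = \left(\frac{1}{131} + 3169\right) 41042 = \frac{415140}{131} \cdot 41042 = \frac{17038175880}{131}$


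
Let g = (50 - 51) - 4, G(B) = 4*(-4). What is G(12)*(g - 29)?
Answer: 544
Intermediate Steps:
G(B) = -16
g = -5 (g = -1 - 4 = -5)
G(12)*(g - 29) = -16*(-5 - 29) = -16*(-34) = 544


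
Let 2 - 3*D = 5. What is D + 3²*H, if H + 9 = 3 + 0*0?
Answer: -55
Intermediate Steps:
D = -1 (D = ⅔ - ⅓*5 = ⅔ - 5/3 = -1)
H = -6 (H = -9 + (3 + 0*0) = -9 + (3 + 0) = -9 + 3 = -6)
D + 3²*H = -1 + 3²*(-6) = -1 + 9*(-6) = -1 - 54 = -55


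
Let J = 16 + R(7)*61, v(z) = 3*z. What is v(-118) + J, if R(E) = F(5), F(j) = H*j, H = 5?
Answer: 1187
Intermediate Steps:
F(j) = 5*j
R(E) = 25 (R(E) = 5*5 = 25)
J = 1541 (J = 16 + 25*61 = 16 + 1525 = 1541)
v(-118) + J = 3*(-118) + 1541 = -354 + 1541 = 1187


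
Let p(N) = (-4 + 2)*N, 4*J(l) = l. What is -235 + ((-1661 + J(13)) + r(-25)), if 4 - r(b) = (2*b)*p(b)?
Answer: 2445/4 ≈ 611.25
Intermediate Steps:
J(l) = l/4
p(N) = -2*N
r(b) = 4 + 4*b² (r(b) = 4 - 2*b*(-2*b) = 4 - (-4)*b² = 4 + 4*b²)
-235 + ((-1661 + J(13)) + r(-25)) = -235 + ((-1661 + (¼)*13) + (4 + 4*(-25)²)) = -235 + ((-1661 + 13/4) + (4 + 4*625)) = -235 + (-6631/4 + (4 + 2500)) = -235 + (-6631/4 + 2504) = -235 + 3385/4 = 2445/4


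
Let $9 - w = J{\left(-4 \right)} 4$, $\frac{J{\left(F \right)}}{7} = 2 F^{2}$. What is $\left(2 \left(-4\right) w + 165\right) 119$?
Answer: $864059$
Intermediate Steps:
$J{\left(F \right)} = 14 F^{2}$ ($J{\left(F \right)} = 7 \cdot 2 F^{2} = 14 F^{2}$)
$w = -887$ ($w = 9 - 14 \left(-4\right)^{2} \cdot 4 = 9 - 14 \cdot 16 \cdot 4 = 9 - 224 \cdot 4 = 9 - 896 = -887$)
$\left(2 \left(-4\right) w + 165\right) 119 = \left(2 \left(-4\right) \left(-887\right) + 165\right) 119 = \left(\left(-8\right) \left(-887\right) + 165\right) 119 = \left(7096 + 165\right) 119 = 7261 \cdot 119 = 864059$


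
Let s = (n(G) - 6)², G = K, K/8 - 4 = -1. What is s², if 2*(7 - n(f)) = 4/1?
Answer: 1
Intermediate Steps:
K = 24 (K = 32 + 8*(-1) = 32 - 8 = 24)
G = 24
n(f) = 5 (n(f) = 7 - 2/1 = 7 - 2 = 5)
s = 1 (s = (5 - 6)² = (-1)² = 1)
s² = 1² = 1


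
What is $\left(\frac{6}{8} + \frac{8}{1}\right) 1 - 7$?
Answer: $\frac{7}{4} \approx 1.75$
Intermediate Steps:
$\left(\frac{6}{8} + \frac{8}{1}\right) 1 - 7 = \left(6 \cdot \frac{1}{8} + 8 \cdot 1\right) 1 - 7 = \left(\frac{3}{4} + 8\right) 1 - 7 = \frac{35}{4} \cdot 1 - 7 = \frac{35}{4} - 7 = \frac{7}{4}$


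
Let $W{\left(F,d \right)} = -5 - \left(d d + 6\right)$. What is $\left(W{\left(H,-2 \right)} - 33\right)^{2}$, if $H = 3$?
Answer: $2304$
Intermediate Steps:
$W{\left(F,d \right)} = -11 - d^{2}$ ($W{\left(F,d \right)} = -5 - \left(d^{2} + 6\right) = -5 - \left(6 + d^{2}\right) = -11 - d^{2}$)
$\left(W{\left(H,-2 \right)} - 33\right)^{2} = \left(\left(-11 - \left(-2\right)^{2}\right) - 33\right)^{2} = \left(\left(-11 - 4\right) - 33\right)^{2} = \left(-15 - 33\right)^{2} = \left(-48\right)^{2} = 2304$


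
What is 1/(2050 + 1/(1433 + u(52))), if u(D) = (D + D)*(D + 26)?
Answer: 9545/19567251 ≈ 0.00048780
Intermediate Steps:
u(D) = 2*D*(26 + D) (u(D) = (2*D)*(26 + D) = 2*D*(26 + D))
1/(2050 + 1/(1433 + u(52))) = 1/(2050 + 1/(1433 + 2*52*(26 + 52))) = 1/(2050 + 1/(1433 + 2*52*78)) = 1/(2050 + 1/(1433 + 8112)) = 1/(2050 + 1/9545) = 1/(19567251/9545) = 9545/19567251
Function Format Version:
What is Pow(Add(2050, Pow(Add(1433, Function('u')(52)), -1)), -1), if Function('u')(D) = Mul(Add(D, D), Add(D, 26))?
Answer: Rational(9545, 19567251) ≈ 0.00048780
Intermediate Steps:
Function('u')(D) = Mul(2, D, Add(26, D)) (Function('u')(D) = Mul(Mul(2, D), Add(26, D)) = Mul(2, D, Add(26, D)))
Pow(Add(2050, Pow(Add(1433, Function('u')(52)), -1)), -1) = Pow(Add(2050, Pow(Add(1433, Mul(2, 52, Add(26, 52))), -1)), -1) = Pow(Add(2050, Pow(Add(1433, Mul(2, 52, 78)), -1)), -1) = Pow(Add(2050, Pow(Add(1433, 8112), -1)), -1) = Pow(Add(2050, Pow(9545, -1)), -1) = Pow(Add(2050, Rational(1, 9545)), -1) = Pow(Rational(19567251, 9545), -1) = Rational(9545, 19567251)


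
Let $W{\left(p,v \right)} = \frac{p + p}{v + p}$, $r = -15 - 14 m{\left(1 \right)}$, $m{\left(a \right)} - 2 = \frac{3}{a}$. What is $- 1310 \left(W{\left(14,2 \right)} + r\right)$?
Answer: $\frac{218115}{2} \approx 1.0906 \cdot 10^{5}$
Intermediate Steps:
$m{\left(a \right)} = 2 + \frac{3}{a}$
$r = -85$ ($r = -15 - 14 \left(2 + \frac{3}{1}\right) = -15 - 14 \left(2 + 3 \cdot 1\right) = -15 - 14 \left(2 + 3\right) = -15 - 70 = -85$)
$W{\left(p,v \right)} = \frac{2 p}{p + v}$
$- 1310 \left(W{\left(14,2 \right)} + r\right) = - 1310 \left(2 \cdot 14 \frac{1}{14 + 2} - 85\right) = - 1310 \left(2 \cdot 14 \cdot \frac{1}{16} - 85\right) = - 1310 \left(\frac{7}{4} - 85\right) = \left(-1310\right) \left(- \frac{333}{4}\right) = \frac{218115}{2}$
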